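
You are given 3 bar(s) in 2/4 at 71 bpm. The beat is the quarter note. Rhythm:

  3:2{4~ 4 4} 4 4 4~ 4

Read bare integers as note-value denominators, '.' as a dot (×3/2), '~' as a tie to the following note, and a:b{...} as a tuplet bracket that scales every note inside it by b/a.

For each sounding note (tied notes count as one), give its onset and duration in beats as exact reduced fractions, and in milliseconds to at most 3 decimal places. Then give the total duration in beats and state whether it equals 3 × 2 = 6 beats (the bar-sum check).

1) 0.0ms=0b +1126.761ms=4/3b
2) 1126.761ms=4/3b +563.38ms=2/3b
3) 1690.141ms=2b +845.07ms=1b
4) 2535.211ms=3b +845.07ms=1b
5) 3380.282ms=4b +1690.141ms=2b
Σ=6b of 6 (71bpm 2/4) — PASS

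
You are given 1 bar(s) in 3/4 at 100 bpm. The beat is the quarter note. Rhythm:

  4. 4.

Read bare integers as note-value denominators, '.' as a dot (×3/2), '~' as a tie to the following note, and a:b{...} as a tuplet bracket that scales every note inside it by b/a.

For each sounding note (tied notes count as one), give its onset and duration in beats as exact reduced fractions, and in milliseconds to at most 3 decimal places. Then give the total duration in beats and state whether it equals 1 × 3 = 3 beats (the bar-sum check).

1) 0.0ms=0b +900.0ms=3/2b
2) 900.0ms=3/2b +900.0ms=3/2b
Σ=3b of 3 (100bpm 3/4) — PASS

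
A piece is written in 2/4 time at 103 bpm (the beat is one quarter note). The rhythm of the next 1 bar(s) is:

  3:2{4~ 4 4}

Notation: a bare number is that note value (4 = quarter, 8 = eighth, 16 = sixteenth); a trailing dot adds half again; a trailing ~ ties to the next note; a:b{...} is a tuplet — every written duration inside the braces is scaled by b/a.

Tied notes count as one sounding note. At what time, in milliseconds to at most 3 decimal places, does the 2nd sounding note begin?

note 2 onset = 4/3b = 776.699ms

1. 0.0ms @ 0 + 776.699ms (4/3)
2. 776.699ms @ 4/3 + 388.35ms (2/3)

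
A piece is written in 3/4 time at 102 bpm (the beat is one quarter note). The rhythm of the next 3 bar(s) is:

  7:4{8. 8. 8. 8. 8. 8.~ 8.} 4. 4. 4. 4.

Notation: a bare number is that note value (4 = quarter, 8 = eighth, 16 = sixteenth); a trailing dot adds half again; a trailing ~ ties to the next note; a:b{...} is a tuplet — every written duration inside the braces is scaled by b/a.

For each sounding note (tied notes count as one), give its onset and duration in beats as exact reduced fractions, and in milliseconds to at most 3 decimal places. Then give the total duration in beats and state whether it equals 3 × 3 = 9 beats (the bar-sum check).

1) 0.0ms=0b +252.101ms=3/7b
2) 252.101ms=3/7b +252.101ms=3/7b
3) 504.202ms=6/7b +252.101ms=3/7b
4) 756.303ms=9/7b +252.101ms=3/7b
5) 1008.403ms=12/7b +252.101ms=3/7b
6) 1260.504ms=15/7b +504.202ms=6/7b
7) 1764.706ms=3b +882.353ms=3/2b
8) 2647.059ms=9/2b +882.353ms=3/2b
9) 3529.412ms=6b +882.353ms=3/2b
10) 4411.765ms=15/2b +882.353ms=3/2b
Σ=9b of 9 (102bpm 3/4) — PASS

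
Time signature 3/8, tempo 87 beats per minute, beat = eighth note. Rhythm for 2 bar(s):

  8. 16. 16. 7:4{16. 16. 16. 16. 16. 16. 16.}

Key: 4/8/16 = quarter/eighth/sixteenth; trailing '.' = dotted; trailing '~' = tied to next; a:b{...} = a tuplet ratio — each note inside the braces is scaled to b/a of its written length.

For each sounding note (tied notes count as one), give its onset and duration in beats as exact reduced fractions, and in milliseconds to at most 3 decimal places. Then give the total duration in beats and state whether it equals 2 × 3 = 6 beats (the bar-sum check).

1) 0.0ms=0b +1034.483ms=3/2b
2) 1034.483ms=3/2b +517.241ms=3/4b
3) 1551.724ms=9/4b +517.241ms=3/4b
4) 2068.966ms=3b +295.567ms=3/7b
5) 2364.532ms=24/7b +295.567ms=3/7b
6) 2660.099ms=27/7b +295.567ms=3/7b
7) 2955.665ms=30/7b +295.567ms=3/7b
8) 3251.232ms=33/7b +295.567ms=3/7b
9) 3546.798ms=36/7b +295.567ms=3/7b
10) 3842.365ms=39/7b +295.567ms=3/7b
Σ=6b of 6 (87bpm 3/8) — PASS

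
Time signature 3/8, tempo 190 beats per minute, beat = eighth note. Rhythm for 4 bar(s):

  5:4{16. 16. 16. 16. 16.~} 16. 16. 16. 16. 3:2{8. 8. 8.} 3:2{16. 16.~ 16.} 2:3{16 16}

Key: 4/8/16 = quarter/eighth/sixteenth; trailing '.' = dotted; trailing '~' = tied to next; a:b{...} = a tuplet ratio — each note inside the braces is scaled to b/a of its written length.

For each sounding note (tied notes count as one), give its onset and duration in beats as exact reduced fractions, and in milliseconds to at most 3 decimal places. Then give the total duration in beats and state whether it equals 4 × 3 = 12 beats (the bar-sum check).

1) 0.0ms=0b +189.474ms=3/5b
2) 189.474ms=3/5b +189.474ms=3/5b
3) 378.947ms=6/5b +189.474ms=3/5b
4) 568.421ms=9/5b +189.474ms=3/5b
5) 757.895ms=12/5b +426.316ms=27/20b
6) 1184.211ms=15/4b +236.842ms=3/4b
7) 1421.053ms=9/2b +236.842ms=3/4b
8) 1657.895ms=21/4b +236.842ms=3/4b
9) 1894.737ms=6b +315.789ms=1b
10) 2210.526ms=7b +315.789ms=1b
11) 2526.316ms=8b +315.789ms=1b
12) 2842.105ms=9b +157.895ms=1/2b
13) 3000.0ms=19/2b +315.789ms=1b
14) 3315.789ms=21/2b +236.842ms=3/4b
15) 3552.632ms=45/4b +236.842ms=3/4b
Σ=12b of 12 (190bpm 3/8) — PASS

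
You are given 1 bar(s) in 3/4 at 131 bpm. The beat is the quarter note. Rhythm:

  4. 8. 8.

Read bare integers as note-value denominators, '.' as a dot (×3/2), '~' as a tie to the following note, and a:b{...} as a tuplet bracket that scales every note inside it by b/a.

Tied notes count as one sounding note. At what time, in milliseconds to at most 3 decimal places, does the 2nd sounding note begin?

note 2 onset = 3/2b = 687.023ms

1. 0.0ms @ 0 + 687.023ms (3/2)
2. 687.023ms @ 3/2 + 343.511ms (3/4)
3. 1030.534ms @ 9/4 + 343.511ms (3/4)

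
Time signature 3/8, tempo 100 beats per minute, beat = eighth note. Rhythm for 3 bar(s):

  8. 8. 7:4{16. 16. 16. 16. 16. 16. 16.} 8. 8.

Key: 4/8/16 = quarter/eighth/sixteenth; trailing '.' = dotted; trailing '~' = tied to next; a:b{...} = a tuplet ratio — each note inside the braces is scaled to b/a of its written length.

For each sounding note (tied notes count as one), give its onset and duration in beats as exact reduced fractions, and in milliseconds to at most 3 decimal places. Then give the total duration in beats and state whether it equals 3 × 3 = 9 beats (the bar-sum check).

1) 0.0ms=0b +900.0ms=3/2b
2) 900.0ms=3/2b +900.0ms=3/2b
3) 1800.0ms=3b +257.143ms=3/7b
4) 2057.143ms=24/7b +257.143ms=3/7b
5) 2314.286ms=27/7b +257.143ms=3/7b
6) 2571.429ms=30/7b +257.143ms=3/7b
7) 2828.571ms=33/7b +257.143ms=3/7b
8) 3085.714ms=36/7b +257.143ms=3/7b
9) 3342.857ms=39/7b +257.143ms=3/7b
10) 3600.0ms=6b +900.0ms=3/2b
11) 4500.0ms=15/2b +900.0ms=3/2b
Σ=9b of 9 (100bpm 3/8) — PASS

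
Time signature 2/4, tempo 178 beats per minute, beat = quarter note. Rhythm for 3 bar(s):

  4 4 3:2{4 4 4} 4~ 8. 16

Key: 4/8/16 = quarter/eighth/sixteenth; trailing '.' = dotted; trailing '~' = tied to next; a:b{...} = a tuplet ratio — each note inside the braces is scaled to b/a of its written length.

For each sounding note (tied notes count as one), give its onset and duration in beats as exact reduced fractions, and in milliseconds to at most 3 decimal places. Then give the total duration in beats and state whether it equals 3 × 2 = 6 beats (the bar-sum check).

1) 0.0ms=0b +337.079ms=1b
2) 337.079ms=1b +337.079ms=1b
3) 674.157ms=2b +224.719ms=2/3b
4) 898.876ms=8/3b +224.719ms=2/3b
5) 1123.596ms=10/3b +224.719ms=2/3b
6) 1348.315ms=4b +589.888ms=7/4b
7) 1938.202ms=23/4b +84.27ms=1/4b
Σ=6b of 6 (178bpm 2/4) — PASS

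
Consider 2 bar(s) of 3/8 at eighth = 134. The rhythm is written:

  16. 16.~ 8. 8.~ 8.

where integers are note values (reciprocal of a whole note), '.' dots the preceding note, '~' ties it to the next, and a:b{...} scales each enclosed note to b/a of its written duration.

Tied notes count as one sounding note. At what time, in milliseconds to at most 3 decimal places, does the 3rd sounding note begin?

1. 0.0ms @ 0 + 335.821ms (3/4)
2. 335.821ms @ 3/4 + 1007.463ms (9/4)
3. 1343.284ms @ 3 + 1343.284ms (3)

note 3 onset = 3b = 1343.284ms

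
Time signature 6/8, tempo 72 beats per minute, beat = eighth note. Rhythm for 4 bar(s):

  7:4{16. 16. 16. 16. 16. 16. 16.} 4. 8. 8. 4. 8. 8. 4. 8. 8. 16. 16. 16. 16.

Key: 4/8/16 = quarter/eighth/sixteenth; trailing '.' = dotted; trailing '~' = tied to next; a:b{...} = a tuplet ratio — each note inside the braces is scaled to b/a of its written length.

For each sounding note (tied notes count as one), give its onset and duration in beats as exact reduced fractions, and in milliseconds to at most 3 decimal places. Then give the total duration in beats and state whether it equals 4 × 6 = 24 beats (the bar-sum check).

1) 0.0ms=0b +357.143ms=3/7b
2) 357.143ms=3/7b +357.143ms=3/7b
3) 714.286ms=6/7b +357.143ms=3/7b
4) 1071.429ms=9/7b +357.143ms=3/7b
5) 1428.571ms=12/7b +357.143ms=3/7b
6) 1785.714ms=15/7b +357.143ms=3/7b
7) 2142.857ms=18/7b +357.143ms=3/7b
8) 2500.0ms=3b +2500.0ms=3b
9) 5000.0ms=6b +1250.0ms=3/2b
10) 6250.0ms=15/2b +1250.0ms=3/2b
11) 7500.0ms=9b +2500.0ms=3b
12) 10000.0ms=12b +1250.0ms=3/2b
13) 11250.0ms=27/2b +1250.0ms=3/2b
14) 12500.0ms=15b +2500.0ms=3b
15) 15000.0ms=18b +1250.0ms=3/2b
16) 16250.0ms=39/2b +1250.0ms=3/2b
17) 17500.0ms=21b +625.0ms=3/4b
18) 18125.0ms=87/4b +625.0ms=3/4b
19) 18750.0ms=45/2b +625.0ms=3/4b
20) 19375.0ms=93/4b +625.0ms=3/4b
Σ=24b of 24 (72bpm 6/8) — PASS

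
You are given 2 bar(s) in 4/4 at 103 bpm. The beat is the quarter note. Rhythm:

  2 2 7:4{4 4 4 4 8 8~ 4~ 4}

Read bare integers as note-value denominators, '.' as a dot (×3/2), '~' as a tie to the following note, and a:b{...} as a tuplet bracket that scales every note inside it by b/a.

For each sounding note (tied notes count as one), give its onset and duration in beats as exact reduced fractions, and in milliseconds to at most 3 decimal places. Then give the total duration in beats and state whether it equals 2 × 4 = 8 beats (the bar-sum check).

1) 0.0ms=0b +1165.049ms=2b
2) 1165.049ms=2b +1165.049ms=2b
3) 2330.097ms=4b +332.871ms=4/7b
4) 2662.968ms=32/7b +332.871ms=4/7b
5) 2995.839ms=36/7b +332.871ms=4/7b
6) 3328.71ms=40/7b +332.871ms=4/7b
7) 3661.581ms=44/7b +166.436ms=2/7b
8) 3828.017ms=46/7b +832.178ms=10/7b
Σ=8b of 8 (103bpm 4/4) — PASS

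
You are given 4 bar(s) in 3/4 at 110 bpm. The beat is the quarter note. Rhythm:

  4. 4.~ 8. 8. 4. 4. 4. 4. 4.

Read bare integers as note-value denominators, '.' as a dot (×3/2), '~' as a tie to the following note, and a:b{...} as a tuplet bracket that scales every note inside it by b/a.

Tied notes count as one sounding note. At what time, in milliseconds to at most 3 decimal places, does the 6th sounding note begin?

note 6 onset = 15/2b = 4090.909ms

1. 0.0ms @ 0 + 818.182ms (3/2)
2. 818.182ms @ 3/2 + 1227.273ms (9/4)
3. 2045.455ms @ 15/4 + 409.091ms (3/4)
4. 2454.545ms @ 9/2 + 818.182ms (3/2)
5. 3272.727ms @ 6 + 818.182ms (3/2)
6. 4090.909ms @ 15/2 + 818.182ms (3/2)
7. 4909.091ms @ 9 + 818.182ms (3/2)
8. 5727.273ms @ 21/2 + 818.182ms (3/2)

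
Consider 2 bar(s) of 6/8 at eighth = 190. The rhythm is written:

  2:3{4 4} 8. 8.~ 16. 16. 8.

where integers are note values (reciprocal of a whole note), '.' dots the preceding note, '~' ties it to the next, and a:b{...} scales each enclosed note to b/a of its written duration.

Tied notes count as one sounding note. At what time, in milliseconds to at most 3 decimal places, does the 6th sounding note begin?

note 6 onset = 21/2b = 3315.789ms

1. 0.0ms @ 0 + 947.368ms (3)
2. 947.368ms @ 3 + 947.368ms (3)
3. 1894.737ms @ 6 + 473.684ms (3/2)
4. 2368.421ms @ 15/2 + 710.526ms (9/4)
5. 3078.947ms @ 39/4 + 236.842ms (3/4)
6. 3315.789ms @ 21/2 + 473.684ms (3/2)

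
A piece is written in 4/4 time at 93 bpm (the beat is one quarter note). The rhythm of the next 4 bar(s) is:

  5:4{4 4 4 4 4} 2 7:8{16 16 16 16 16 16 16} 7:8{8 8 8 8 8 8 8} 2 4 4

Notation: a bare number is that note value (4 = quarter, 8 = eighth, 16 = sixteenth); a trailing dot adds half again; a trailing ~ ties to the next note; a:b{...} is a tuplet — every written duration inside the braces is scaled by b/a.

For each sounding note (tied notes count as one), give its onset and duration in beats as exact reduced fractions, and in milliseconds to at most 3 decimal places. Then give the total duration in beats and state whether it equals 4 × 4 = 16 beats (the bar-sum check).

1) 0.0ms=0b +516.129ms=4/5b
2) 516.129ms=4/5b +516.129ms=4/5b
3) 1032.258ms=8/5b +516.129ms=4/5b
4) 1548.387ms=12/5b +516.129ms=4/5b
5) 2064.516ms=16/5b +516.129ms=4/5b
6) 2580.645ms=4b +1290.323ms=2b
7) 3870.968ms=6b +184.332ms=2/7b
8) 4055.3ms=44/7b +184.332ms=2/7b
9) 4239.631ms=46/7b +184.332ms=2/7b
10) 4423.963ms=48/7b +184.332ms=2/7b
11) 4608.295ms=50/7b +184.332ms=2/7b
12) 4792.627ms=52/7b +184.332ms=2/7b
13) 4976.959ms=54/7b +184.332ms=2/7b
14) 5161.29ms=8b +368.664ms=4/7b
15) 5529.954ms=60/7b +368.664ms=4/7b
16) 5898.618ms=64/7b +368.664ms=4/7b
17) 6267.281ms=68/7b +368.664ms=4/7b
18) 6635.945ms=72/7b +368.664ms=4/7b
19) 7004.608ms=76/7b +368.664ms=4/7b
20) 7373.272ms=80/7b +368.664ms=4/7b
21) 7741.935ms=12b +1290.323ms=2b
22) 9032.258ms=14b +645.161ms=1b
23) 9677.419ms=15b +645.161ms=1b
Σ=16b of 16 (93bpm 4/4) — PASS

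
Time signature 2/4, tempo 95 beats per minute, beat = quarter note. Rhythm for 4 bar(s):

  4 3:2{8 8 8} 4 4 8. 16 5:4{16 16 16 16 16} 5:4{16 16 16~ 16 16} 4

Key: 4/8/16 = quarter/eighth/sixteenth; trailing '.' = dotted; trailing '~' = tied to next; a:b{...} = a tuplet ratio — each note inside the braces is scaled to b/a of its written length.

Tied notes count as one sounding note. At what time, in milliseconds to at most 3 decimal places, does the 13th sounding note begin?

note 13 onset = 29/5b = 3663.158ms

1. 0.0ms @ 0 + 631.579ms (1)
2. 631.579ms @ 1 + 210.526ms (1/3)
3. 842.105ms @ 4/3 + 210.526ms (1/3)
4. 1052.632ms @ 5/3 + 210.526ms (1/3)
5. 1263.158ms @ 2 + 631.579ms (1)
6. 1894.737ms @ 3 + 631.579ms (1)
7. 2526.316ms @ 4 + 473.684ms (3/4)
8. 3000.0ms @ 19/4 + 157.895ms (1/4)
9. 3157.895ms @ 5 + 126.316ms (1/5)
10. 3284.211ms @ 26/5 + 126.316ms (1/5)
11. 3410.526ms @ 27/5 + 126.316ms (1/5)
12. 3536.842ms @ 28/5 + 126.316ms (1/5)
13. 3663.158ms @ 29/5 + 126.316ms (1/5)
14. 3789.474ms @ 6 + 126.316ms (1/5)
15. 3915.789ms @ 31/5 + 126.316ms (1/5)
16. 4042.105ms @ 32/5 + 252.632ms (2/5)
17. 4294.737ms @ 34/5 + 126.316ms (1/5)
18. 4421.053ms @ 7 + 631.579ms (1)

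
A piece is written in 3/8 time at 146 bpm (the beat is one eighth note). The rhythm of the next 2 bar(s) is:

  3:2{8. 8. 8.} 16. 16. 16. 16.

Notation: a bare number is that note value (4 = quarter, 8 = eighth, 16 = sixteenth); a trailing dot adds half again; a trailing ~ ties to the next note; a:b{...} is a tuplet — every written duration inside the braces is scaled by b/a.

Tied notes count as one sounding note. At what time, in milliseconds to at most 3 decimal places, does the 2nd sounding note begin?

1. 0.0ms @ 0 + 410.959ms (1)
2. 410.959ms @ 1 + 410.959ms (1)
3. 821.918ms @ 2 + 410.959ms (1)
4. 1232.877ms @ 3 + 308.219ms (3/4)
5. 1541.096ms @ 15/4 + 308.219ms (3/4)
6. 1849.315ms @ 9/2 + 308.219ms (3/4)
7. 2157.534ms @ 21/4 + 308.219ms (3/4)

note 2 onset = 1b = 410.959ms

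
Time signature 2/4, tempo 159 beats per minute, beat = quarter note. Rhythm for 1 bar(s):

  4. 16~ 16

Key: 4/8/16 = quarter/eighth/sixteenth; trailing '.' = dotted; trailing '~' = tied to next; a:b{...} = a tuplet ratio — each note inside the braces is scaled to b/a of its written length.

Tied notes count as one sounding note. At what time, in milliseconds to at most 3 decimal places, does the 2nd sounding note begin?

note 2 onset = 3/2b = 566.038ms

1. 0.0ms @ 0 + 566.038ms (3/2)
2. 566.038ms @ 3/2 + 188.679ms (1/2)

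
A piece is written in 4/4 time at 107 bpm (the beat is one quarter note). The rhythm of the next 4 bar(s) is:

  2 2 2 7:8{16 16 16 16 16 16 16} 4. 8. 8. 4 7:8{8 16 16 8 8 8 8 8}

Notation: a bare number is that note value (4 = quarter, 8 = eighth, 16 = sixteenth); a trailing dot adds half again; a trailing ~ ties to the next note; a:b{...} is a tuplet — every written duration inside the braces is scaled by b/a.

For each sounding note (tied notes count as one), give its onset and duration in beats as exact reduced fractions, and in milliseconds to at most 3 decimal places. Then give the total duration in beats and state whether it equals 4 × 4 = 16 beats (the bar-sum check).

1) 0.0ms=0b +1121.495ms=2b
2) 1121.495ms=2b +1121.495ms=2b
3) 2242.991ms=4b +1121.495ms=2b
4) 3364.486ms=6b +160.214ms=2/7b
5) 3524.7ms=44/7b +160.214ms=2/7b
6) 3684.913ms=46/7b +160.214ms=2/7b
7) 3845.127ms=48/7b +160.214ms=2/7b
8) 4005.34ms=50/7b +160.214ms=2/7b
9) 4165.554ms=52/7b +160.214ms=2/7b
10) 4325.768ms=54/7b +160.214ms=2/7b
11) 4485.981ms=8b +841.121ms=3/2b
12) 5327.103ms=19/2b +420.561ms=3/4b
13) 5747.664ms=41/4b +420.561ms=3/4b
14) 6168.224ms=11b +560.748ms=1b
15) 6728.972ms=12b +320.427ms=4/7b
16) 7049.399ms=88/7b +160.214ms=2/7b
17) 7209.613ms=90/7b +160.214ms=2/7b
18) 7369.826ms=92/7b +320.427ms=4/7b
19) 7690.254ms=96/7b +320.427ms=4/7b
20) 8010.681ms=100/7b +320.427ms=4/7b
21) 8331.108ms=104/7b +320.427ms=4/7b
22) 8651.535ms=108/7b +320.427ms=4/7b
Σ=16b of 16 (107bpm 4/4) — PASS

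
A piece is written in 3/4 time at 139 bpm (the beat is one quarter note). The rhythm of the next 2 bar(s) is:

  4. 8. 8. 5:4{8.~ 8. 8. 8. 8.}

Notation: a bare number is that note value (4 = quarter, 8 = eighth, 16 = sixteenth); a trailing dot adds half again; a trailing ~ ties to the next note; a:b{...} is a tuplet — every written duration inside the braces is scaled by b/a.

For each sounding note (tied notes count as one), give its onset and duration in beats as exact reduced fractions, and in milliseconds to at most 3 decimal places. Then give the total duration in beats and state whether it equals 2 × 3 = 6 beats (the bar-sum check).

1) 0.0ms=0b +647.482ms=3/2b
2) 647.482ms=3/2b +323.741ms=3/4b
3) 971.223ms=9/4b +323.741ms=3/4b
4) 1294.964ms=3b +517.986ms=6/5b
5) 1812.95ms=21/5b +258.993ms=3/5b
6) 2071.942ms=24/5b +258.993ms=3/5b
7) 2330.935ms=27/5b +258.993ms=3/5b
Σ=6b of 6 (139bpm 3/4) — PASS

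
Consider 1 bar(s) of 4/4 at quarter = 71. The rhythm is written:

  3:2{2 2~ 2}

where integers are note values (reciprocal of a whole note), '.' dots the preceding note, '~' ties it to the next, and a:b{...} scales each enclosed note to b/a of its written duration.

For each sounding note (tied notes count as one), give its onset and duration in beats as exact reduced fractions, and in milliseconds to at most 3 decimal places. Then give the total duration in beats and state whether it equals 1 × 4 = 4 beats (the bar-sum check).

1) 0.0ms=0b +1126.761ms=4/3b
2) 1126.761ms=4/3b +2253.521ms=8/3b
Σ=4b of 4 (71bpm 4/4) — PASS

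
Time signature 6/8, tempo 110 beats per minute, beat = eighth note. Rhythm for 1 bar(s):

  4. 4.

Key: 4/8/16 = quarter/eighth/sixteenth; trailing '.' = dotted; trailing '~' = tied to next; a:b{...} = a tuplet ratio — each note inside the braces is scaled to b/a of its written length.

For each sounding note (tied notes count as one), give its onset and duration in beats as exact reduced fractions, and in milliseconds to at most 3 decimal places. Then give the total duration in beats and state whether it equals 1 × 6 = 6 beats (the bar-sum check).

1) 0.0ms=0b +1636.364ms=3b
2) 1636.364ms=3b +1636.364ms=3b
Σ=6b of 6 (110bpm 6/8) — PASS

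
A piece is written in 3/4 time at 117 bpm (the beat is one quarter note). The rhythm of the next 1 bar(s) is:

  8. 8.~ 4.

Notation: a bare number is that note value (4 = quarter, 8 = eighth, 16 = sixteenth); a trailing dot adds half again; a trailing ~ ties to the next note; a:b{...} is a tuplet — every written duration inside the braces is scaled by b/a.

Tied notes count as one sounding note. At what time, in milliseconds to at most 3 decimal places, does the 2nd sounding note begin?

1. 0.0ms @ 0 + 384.615ms (3/4)
2. 384.615ms @ 3/4 + 1153.846ms (9/4)

note 2 onset = 3/4b = 384.615ms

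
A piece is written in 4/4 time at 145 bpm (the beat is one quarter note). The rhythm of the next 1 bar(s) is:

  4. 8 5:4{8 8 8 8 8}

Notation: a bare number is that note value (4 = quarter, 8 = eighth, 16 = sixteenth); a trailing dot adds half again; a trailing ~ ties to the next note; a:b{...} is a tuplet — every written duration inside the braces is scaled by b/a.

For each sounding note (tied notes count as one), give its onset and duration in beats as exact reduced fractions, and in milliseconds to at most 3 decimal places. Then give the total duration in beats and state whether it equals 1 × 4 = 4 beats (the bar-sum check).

1) 0.0ms=0b +620.69ms=3/2b
2) 620.69ms=3/2b +206.897ms=1/2b
3) 827.586ms=2b +165.517ms=2/5b
4) 993.103ms=12/5b +165.517ms=2/5b
5) 1158.621ms=14/5b +165.517ms=2/5b
6) 1324.138ms=16/5b +165.517ms=2/5b
7) 1489.655ms=18/5b +165.517ms=2/5b
Σ=4b of 4 (145bpm 4/4) — PASS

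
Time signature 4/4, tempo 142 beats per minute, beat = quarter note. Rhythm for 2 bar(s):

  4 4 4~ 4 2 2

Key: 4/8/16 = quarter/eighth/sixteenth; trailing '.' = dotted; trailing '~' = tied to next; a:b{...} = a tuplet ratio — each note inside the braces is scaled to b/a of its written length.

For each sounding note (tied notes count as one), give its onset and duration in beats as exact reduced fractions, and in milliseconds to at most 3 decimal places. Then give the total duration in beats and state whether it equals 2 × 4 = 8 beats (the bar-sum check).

1) 0.0ms=0b +422.535ms=1b
2) 422.535ms=1b +422.535ms=1b
3) 845.07ms=2b +845.07ms=2b
4) 1690.141ms=4b +845.07ms=2b
5) 2535.211ms=6b +845.07ms=2b
Σ=8b of 8 (142bpm 4/4) — PASS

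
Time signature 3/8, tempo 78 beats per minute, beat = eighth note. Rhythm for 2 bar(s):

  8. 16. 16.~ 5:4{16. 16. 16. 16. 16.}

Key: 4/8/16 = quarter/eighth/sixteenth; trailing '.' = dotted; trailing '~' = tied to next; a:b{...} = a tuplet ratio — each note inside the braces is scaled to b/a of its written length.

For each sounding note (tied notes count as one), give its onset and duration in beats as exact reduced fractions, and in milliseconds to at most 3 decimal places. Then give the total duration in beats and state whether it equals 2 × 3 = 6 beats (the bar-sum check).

1) 0.0ms=0b +1153.846ms=3/2b
2) 1153.846ms=3/2b +576.923ms=3/4b
3) 1730.769ms=9/4b +1038.462ms=27/20b
4) 2769.231ms=18/5b +461.538ms=3/5b
5) 3230.769ms=21/5b +461.538ms=3/5b
6) 3692.308ms=24/5b +461.538ms=3/5b
7) 4153.846ms=27/5b +461.538ms=3/5b
Σ=6b of 6 (78bpm 3/8) — PASS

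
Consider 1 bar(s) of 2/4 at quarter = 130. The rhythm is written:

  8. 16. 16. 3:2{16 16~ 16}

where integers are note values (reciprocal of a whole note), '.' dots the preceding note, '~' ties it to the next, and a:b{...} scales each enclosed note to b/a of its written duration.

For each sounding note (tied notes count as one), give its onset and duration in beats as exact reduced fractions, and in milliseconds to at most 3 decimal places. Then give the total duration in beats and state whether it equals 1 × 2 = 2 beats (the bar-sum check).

1) 0.0ms=0b +346.154ms=3/4b
2) 346.154ms=3/4b +173.077ms=3/8b
3) 519.231ms=9/8b +173.077ms=3/8b
4) 692.308ms=3/2b +76.923ms=1/6b
5) 769.231ms=5/3b +153.846ms=1/3b
Σ=2b of 2 (130bpm 2/4) — PASS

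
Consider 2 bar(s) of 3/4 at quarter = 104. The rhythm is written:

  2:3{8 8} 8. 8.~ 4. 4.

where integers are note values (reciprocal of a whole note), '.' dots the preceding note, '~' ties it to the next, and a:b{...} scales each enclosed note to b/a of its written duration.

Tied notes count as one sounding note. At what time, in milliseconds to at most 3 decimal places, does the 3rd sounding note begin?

1. 0.0ms @ 0 + 432.692ms (3/4)
2. 432.692ms @ 3/4 + 432.692ms (3/4)
3. 865.385ms @ 3/2 + 432.692ms (3/4)
4. 1298.077ms @ 9/4 + 1298.077ms (9/4)
5. 2596.154ms @ 9/2 + 865.385ms (3/2)

note 3 onset = 3/2b = 865.385ms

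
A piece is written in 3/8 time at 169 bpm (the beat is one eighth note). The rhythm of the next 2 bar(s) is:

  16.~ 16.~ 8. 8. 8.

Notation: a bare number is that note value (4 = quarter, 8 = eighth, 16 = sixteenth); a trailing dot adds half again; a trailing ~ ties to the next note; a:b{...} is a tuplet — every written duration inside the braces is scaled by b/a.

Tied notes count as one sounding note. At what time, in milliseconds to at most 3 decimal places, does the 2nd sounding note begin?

1. 0.0ms @ 0 + 1065.089ms (3)
2. 1065.089ms @ 3 + 532.544ms (3/2)
3. 1597.633ms @ 9/2 + 532.544ms (3/2)

note 2 onset = 3b = 1065.089ms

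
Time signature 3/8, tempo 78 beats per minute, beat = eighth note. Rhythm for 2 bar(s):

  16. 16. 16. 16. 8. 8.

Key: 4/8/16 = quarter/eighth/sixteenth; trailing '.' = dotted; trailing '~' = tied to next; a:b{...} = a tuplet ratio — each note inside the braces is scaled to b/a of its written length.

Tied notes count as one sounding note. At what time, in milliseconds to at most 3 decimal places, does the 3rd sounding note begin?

1. 0.0ms @ 0 + 576.923ms (3/4)
2. 576.923ms @ 3/4 + 576.923ms (3/4)
3. 1153.846ms @ 3/2 + 576.923ms (3/4)
4. 1730.769ms @ 9/4 + 576.923ms (3/4)
5. 2307.692ms @ 3 + 1153.846ms (3/2)
6. 3461.538ms @ 9/2 + 1153.846ms (3/2)

note 3 onset = 3/2b = 1153.846ms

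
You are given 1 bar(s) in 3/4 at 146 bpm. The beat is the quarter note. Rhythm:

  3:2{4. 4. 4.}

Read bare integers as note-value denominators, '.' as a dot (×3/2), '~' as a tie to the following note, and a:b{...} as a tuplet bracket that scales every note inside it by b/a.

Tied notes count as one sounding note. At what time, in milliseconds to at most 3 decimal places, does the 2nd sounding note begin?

1. 0.0ms @ 0 + 410.959ms (1)
2. 410.959ms @ 1 + 410.959ms (1)
3. 821.918ms @ 2 + 410.959ms (1)

note 2 onset = 1b = 410.959ms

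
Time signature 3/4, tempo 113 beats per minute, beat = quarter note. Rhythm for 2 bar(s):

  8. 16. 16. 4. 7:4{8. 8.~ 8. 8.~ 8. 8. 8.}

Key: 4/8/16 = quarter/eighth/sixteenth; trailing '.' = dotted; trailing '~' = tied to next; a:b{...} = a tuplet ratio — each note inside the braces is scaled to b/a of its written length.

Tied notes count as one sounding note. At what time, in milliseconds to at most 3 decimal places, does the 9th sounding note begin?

note 9 onset = 39/7b = 2958.281ms

1. 0.0ms @ 0 + 398.23ms (3/4)
2. 398.23ms @ 3/4 + 199.115ms (3/8)
3. 597.345ms @ 9/8 + 199.115ms (3/8)
4. 796.46ms @ 3/2 + 796.46ms (3/2)
5. 1592.92ms @ 3 + 227.56ms (3/7)
6. 1820.48ms @ 24/7 + 455.12ms (6/7)
7. 2275.601ms @ 30/7 + 455.12ms (6/7)
8. 2730.721ms @ 36/7 + 227.56ms (3/7)
9. 2958.281ms @ 39/7 + 227.56ms (3/7)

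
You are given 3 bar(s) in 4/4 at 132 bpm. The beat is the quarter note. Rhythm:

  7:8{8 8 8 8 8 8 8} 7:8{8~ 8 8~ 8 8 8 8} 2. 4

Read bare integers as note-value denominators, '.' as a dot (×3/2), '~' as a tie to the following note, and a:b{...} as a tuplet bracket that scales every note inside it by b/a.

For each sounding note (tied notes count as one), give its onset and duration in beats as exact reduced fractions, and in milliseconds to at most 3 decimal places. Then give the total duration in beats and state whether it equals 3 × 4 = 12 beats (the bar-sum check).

1) 0.0ms=0b +259.74ms=4/7b
2) 259.74ms=4/7b +259.74ms=4/7b
3) 519.481ms=8/7b +259.74ms=4/7b
4) 779.221ms=12/7b +259.74ms=4/7b
5) 1038.961ms=16/7b +259.74ms=4/7b
6) 1298.701ms=20/7b +259.74ms=4/7b
7) 1558.442ms=24/7b +259.74ms=4/7b
8) 1818.182ms=4b +519.481ms=8/7b
9) 2337.662ms=36/7b +519.481ms=8/7b
10) 2857.143ms=44/7b +259.74ms=4/7b
11) 3116.883ms=48/7b +259.74ms=4/7b
12) 3376.623ms=52/7b +259.74ms=4/7b
13) 3636.364ms=8b +1363.636ms=3b
14) 5000.0ms=11b +454.545ms=1b
Σ=12b of 12 (132bpm 4/4) — PASS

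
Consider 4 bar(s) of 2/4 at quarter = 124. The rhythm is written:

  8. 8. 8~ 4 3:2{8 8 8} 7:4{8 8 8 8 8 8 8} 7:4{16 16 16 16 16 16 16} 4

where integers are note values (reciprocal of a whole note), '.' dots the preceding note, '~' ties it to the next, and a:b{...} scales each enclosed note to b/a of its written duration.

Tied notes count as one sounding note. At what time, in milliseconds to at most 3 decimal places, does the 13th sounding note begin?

1. 0.0ms @ 0 + 362.903ms (3/4)
2. 362.903ms @ 3/4 + 362.903ms (3/4)
3. 725.806ms @ 3/2 + 725.806ms (3/2)
4. 1451.613ms @ 3 + 161.29ms (1/3)
5. 1612.903ms @ 10/3 + 161.29ms (1/3)
6. 1774.194ms @ 11/3 + 161.29ms (1/3)
7. 1935.484ms @ 4 + 138.249ms (2/7)
8. 2073.733ms @ 30/7 + 138.249ms (2/7)
9. 2211.982ms @ 32/7 + 138.249ms (2/7)
10. 2350.23ms @ 34/7 + 138.249ms (2/7)
11. 2488.479ms @ 36/7 + 138.249ms (2/7)
12. 2626.728ms @ 38/7 + 138.249ms (2/7)
13. 2764.977ms @ 40/7 + 138.249ms (2/7)
14. 2903.226ms @ 6 + 69.124ms (1/7)
15. 2972.35ms @ 43/7 + 69.124ms (1/7)
16. 3041.475ms @ 44/7 + 69.124ms (1/7)
17. 3110.599ms @ 45/7 + 69.124ms (1/7)
18. 3179.724ms @ 46/7 + 69.124ms (1/7)
19. 3248.848ms @ 47/7 + 69.124ms (1/7)
20. 3317.972ms @ 48/7 + 69.124ms (1/7)
21. 3387.097ms @ 7 + 483.871ms (1)

note 13 onset = 40/7b = 2764.977ms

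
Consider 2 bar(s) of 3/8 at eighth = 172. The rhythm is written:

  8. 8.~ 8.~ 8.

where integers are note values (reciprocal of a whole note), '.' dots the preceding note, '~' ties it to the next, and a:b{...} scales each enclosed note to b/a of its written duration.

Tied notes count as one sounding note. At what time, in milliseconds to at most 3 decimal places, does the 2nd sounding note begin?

note 2 onset = 3/2b = 523.256ms

1. 0.0ms @ 0 + 523.256ms (3/2)
2. 523.256ms @ 3/2 + 1569.767ms (9/2)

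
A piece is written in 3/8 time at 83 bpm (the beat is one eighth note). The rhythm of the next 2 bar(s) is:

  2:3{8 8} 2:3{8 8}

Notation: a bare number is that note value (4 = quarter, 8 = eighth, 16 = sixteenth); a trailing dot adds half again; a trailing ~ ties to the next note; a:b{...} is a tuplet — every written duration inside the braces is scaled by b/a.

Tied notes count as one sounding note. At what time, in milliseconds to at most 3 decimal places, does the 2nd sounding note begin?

1. 0.0ms @ 0 + 1084.337ms (3/2)
2. 1084.337ms @ 3/2 + 1084.337ms (3/2)
3. 2168.675ms @ 3 + 1084.337ms (3/2)
4. 3253.012ms @ 9/2 + 1084.337ms (3/2)

note 2 onset = 3/2b = 1084.337ms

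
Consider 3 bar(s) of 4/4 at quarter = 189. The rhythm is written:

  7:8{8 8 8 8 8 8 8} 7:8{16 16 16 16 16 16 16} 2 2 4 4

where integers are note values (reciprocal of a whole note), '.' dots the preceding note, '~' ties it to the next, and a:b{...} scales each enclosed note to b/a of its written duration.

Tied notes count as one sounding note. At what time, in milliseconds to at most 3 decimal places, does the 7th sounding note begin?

note 7 onset = 24/7b = 1088.435ms

1. 0.0ms @ 0 + 181.406ms (4/7)
2. 181.406ms @ 4/7 + 181.406ms (4/7)
3. 362.812ms @ 8/7 + 181.406ms (4/7)
4. 544.218ms @ 12/7 + 181.406ms (4/7)
5. 725.624ms @ 16/7 + 181.406ms (4/7)
6. 907.029ms @ 20/7 + 181.406ms (4/7)
7. 1088.435ms @ 24/7 + 181.406ms (4/7)
8. 1269.841ms @ 4 + 90.703ms (2/7)
9. 1360.544ms @ 30/7 + 90.703ms (2/7)
10. 1451.247ms @ 32/7 + 90.703ms (2/7)
11. 1541.95ms @ 34/7 + 90.703ms (2/7)
12. 1632.653ms @ 36/7 + 90.703ms (2/7)
13. 1723.356ms @ 38/7 + 90.703ms (2/7)
14. 1814.059ms @ 40/7 + 90.703ms (2/7)
15. 1904.762ms @ 6 + 634.921ms (2)
16. 2539.683ms @ 8 + 634.921ms (2)
17. 3174.603ms @ 10 + 317.46ms (1)
18. 3492.063ms @ 11 + 317.46ms (1)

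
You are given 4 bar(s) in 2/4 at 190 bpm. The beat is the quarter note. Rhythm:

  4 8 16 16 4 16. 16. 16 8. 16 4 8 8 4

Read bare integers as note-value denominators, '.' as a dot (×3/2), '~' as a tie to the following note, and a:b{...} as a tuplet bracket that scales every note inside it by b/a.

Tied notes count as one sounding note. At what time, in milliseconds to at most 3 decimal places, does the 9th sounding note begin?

1. 0.0ms @ 0 + 315.789ms (1)
2. 315.789ms @ 1 + 157.895ms (1/2)
3. 473.684ms @ 3/2 + 78.947ms (1/4)
4. 552.632ms @ 7/4 + 78.947ms (1/4)
5. 631.579ms @ 2 + 315.789ms (1)
6. 947.368ms @ 3 + 118.421ms (3/8)
7. 1065.789ms @ 27/8 + 118.421ms (3/8)
8. 1184.211ms @ 15/4 + 78.947ms (1/4)
9. 1263.158ms @ 4 + 236.842ms (3/4)
10. 1500.0ms @ 19/4 + 78.947ms (1/4)
11. 1578.947ms @ 5 + 315.789ms (1)
12. 1894.737ms @ 6 + 157.895ms (1/2)
13. 2052.632ms @ 13/2 + 157.895ms (1/2)
14. 2210.526ms @ 7 + 315.789ms (1)

note 9 onset = 4b = 1263.158ms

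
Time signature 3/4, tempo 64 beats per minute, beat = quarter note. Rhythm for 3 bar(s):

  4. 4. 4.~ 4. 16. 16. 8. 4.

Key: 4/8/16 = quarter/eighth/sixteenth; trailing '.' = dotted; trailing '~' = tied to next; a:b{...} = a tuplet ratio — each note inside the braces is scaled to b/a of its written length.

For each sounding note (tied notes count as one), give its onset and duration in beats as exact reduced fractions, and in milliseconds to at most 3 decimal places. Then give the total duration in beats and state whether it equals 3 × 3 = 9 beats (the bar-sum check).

1) 0.0ms=0b +1406.25ms=3/2b
2) 1406.25ms=3/2b +1406.25ms=3/2b
3) 2812.5ms=3b +2812.5ms=3b
4) 5625.0ms=6b +351.562ms=3/8b
5) 5976.562ms=51/8b +351.562ms=3/8b
6) 6328.125ms=27/4b +703.125ms=3/4b
7) 7031.25ms=15/2b +1406.25ms=3/2b
Σ=9b of 9 (64bpm 3/4) — PASS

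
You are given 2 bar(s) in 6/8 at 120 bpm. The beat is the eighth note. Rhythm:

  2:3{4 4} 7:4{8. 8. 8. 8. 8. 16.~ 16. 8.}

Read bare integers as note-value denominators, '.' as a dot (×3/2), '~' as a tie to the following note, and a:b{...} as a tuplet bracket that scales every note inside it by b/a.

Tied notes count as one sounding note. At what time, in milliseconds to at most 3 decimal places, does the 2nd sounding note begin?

note 2 onset = 3b = 1500.0ms

1. 0.0ms @ 0 + 1500.0ms (3)
2. 1500.0ms @ 3 + 1500.0ms (3)
3. 3000.0ms @ 6 + 428.571ms (6/7)
4. 3428.571ms @ 48/7 + 428.571ms (6/7)
5. 3857.143ms @ 54/7 + 428.571ms (6/7)
6. 4285.714ms @ 60/7 + 428.571ms (6/7)
7. 4714.286ms @ 66/7 + 428.571ms (6/7)
8. 5142.857ms @ 72/7 + 428.571ms (6/7)
9. 5571.429ms @ 78/7 + 428.571ms (6/7)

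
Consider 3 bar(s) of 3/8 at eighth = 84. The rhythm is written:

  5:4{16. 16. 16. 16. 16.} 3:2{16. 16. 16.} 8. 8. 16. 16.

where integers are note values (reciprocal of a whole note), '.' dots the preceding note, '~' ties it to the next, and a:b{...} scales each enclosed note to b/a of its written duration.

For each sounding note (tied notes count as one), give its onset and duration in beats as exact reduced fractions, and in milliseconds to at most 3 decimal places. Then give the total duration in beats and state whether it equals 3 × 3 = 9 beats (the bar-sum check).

1) 0.0ms=0b +428.571ms=3/5b
2) 428.571ms=3/5b +428.571ms=3/5b
3) 857.143ms=6/5b +428.571ms=3/5b
4) 1285.714ms=9/5b +428.571ms=3/5b
5) 1714.286ms=12/5b +428.571ms=3/5b
6) 2142.857ms=3b +357.143ms=1/2b
7) 2500.0ms=7/2b +357.143ms=1/2b
8) 2857.143ms=4b +357.143ms=1/2b
9) 3214.286ms=9/2b +1071.429ms=3/2b
10) 4285.714ms=6b +1071.429ms=3/2b
11) 5357.143ms=15/2b +535.714ms=3/4b
12) 5892.857ms=33/4b +535.714ms=3/4b
Σ=9b of 9 (84bpm 3/8) — PASS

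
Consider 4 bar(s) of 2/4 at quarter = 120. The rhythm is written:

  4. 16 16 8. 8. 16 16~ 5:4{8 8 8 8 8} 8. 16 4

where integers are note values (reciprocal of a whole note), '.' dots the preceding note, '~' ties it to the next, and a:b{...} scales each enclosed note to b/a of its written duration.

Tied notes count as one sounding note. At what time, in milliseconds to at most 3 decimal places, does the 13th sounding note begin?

note 13 onset = 27/4b = 3375.0ms

1. 0.0ms @ 0 + 750.0ms (3/2)
2. 750.0ms @ 3/2 + 125.0ms (1/4)
3. 875.0ms @ 7/4 + 125.0ms (1/4)
4. 1000.0ms @ 2 + 375.0ms (3/4)
5. 1375.0ms @ 11/4 + 375.0ms (3/4)
6. 1750.0ms @ 7/2 + 125.0ms (1/4)
7. 1875.0ms @ 15/4 + 325.0ms (13/20)
8. 2200.0ms @ 22/5 + 200.0ms (2/5)
9. 2400.0ms @ 24/5 + 200.0ms (2/5)
10. 2600.0ms @ 26/5 + 200.0ms (2/5)
11. 2800.0ms @ 28/5 + 200.0ms (2/5)
12. 3000.0ms @ 6 + 375.0ms (3/4)
13. 3375.0ms @ 27/4 + 125.0ms (1/4)
14. 3500.0ms @ 7 + 500.0ms (1)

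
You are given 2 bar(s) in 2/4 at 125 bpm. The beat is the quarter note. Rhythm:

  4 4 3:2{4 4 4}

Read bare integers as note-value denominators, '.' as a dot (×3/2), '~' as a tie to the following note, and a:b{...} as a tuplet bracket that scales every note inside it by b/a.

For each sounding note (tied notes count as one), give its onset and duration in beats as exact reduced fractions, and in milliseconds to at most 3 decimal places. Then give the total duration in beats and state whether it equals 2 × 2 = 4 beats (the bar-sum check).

1) 0.0ms=0b +480.0ms=1b
2) 480.0ms=1b +480.0ms=1b
3) 960.0ms=2b +320.0ms=2/3b
4) 1280.0ms=8/3b +320.0ms=2/3b
5) 1600.0ms=10/3b +320.0ms=2/3b
Σ=4b of 4 (125bpm 2/4) — PASS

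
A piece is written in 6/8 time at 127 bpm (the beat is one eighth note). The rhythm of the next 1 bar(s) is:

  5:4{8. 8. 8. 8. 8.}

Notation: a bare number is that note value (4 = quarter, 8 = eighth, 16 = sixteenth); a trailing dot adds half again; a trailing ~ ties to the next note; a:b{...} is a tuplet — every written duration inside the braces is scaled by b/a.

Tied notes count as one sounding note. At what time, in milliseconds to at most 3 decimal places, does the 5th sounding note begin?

note 5 onset = 24/5b = 2267.717ms

1. 0.0ms @ 0 + 566.929ms (6/5)
2. 566.929ms @ 6/5 + 566.929ms (6/5)
3. 1133.858ms @ 12/5 + 566.929ms (6/5)
4. 1700.787ms @ 18/5 + 566.929ms (6/5)
5. 2267.717ms @ 24/5 + 566.929ms (6/5)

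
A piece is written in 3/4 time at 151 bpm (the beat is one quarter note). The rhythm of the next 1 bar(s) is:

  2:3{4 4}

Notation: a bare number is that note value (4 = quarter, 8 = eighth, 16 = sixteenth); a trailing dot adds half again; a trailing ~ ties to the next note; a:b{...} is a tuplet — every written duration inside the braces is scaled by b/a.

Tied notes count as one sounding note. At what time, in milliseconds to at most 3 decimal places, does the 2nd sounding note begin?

note 2 onset = 3/2b = 596.026ms

1. 0.0ms @ 0 + 596.026ms (3/2)
2. 596.026ms @ 3/2 + 596.026ms (3/2)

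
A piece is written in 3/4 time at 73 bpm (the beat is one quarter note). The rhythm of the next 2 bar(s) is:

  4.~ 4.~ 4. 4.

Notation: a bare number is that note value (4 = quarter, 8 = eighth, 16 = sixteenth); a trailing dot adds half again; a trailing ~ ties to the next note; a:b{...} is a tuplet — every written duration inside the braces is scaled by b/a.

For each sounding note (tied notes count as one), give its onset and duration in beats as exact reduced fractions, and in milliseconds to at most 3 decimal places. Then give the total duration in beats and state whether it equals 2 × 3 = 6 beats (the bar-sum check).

1) 0.0ms=0b +3698.63ms=9/2b
2) 3698.63ms=9/2b +1232.877ms=3/2b
Σ=6b of 6 (73bpm 3/4) — PASS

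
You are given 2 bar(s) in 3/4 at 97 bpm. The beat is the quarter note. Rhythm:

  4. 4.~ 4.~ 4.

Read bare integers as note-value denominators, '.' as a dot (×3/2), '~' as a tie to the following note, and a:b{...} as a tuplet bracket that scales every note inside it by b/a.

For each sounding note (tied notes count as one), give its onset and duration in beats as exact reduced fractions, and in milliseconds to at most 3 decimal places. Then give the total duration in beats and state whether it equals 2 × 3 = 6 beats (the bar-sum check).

1) 0.0ms=0b +927.835ms=3/2b
2) 927.835ms=3/2b +2783.505ms=9/2b
Σ=6b of 6 (97bpm 3/4) — PASS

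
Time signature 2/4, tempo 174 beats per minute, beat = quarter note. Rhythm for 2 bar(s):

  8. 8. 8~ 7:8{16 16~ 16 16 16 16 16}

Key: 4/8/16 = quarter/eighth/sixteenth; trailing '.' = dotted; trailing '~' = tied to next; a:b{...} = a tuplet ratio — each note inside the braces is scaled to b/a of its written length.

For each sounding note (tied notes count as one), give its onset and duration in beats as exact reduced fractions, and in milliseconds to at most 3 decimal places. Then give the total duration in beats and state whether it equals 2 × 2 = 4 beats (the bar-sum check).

1) 0.0ms=0b +258.621ms=3/4b
2) 258.621ms=3/4b +258.621ms=3/4b
3) 517.241ms=3/2b +270.936ms=11/14b
4) 788.177ms=16/7b +197.044ms=4/7b
5) 985.222ms=20/7b +98.522ms=2/7b
6) 1083.744ms=22/7b +98.522ms=2/7b
7) 1182.266ms=24/7b +98.522ms=2/7b
8) 1280.788ms=26/7b +98.522ms=2/7b
Σ=4b of 4 (174bpm 2/4) — PASS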